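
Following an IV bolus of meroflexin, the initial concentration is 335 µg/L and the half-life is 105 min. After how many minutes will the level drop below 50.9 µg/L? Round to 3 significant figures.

k = ln 2 / 105 = 0.006601 min⁻¹
C(t) = C₀ e^(−kt)  ⇒  t = ln(C₀/C) / k
t = ln(335/50.9) / 0.006601 = 1.884 / 0.006601 ≈ 285 minutes

285 minutes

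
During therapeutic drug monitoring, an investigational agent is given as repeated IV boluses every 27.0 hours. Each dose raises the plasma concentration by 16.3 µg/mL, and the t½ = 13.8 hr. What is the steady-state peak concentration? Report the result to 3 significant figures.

22.0 µg/mL

k = ln 2 / 13.8 = 0.05023 hr⁻¹
Fraction remaining after one interval: e^(−kτ) = e^(−0.05023 × 27.0) = 0.2576
R = 1 / (1 − 0.2576) = 1.347
Css,max = 16.3 × 1.347 ≈ 22.0 µg/mL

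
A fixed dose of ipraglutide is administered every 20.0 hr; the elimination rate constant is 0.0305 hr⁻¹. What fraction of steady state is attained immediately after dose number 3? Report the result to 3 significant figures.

f_n = 1 − e^(−nkτ) = 1 − e^(−3 × 0.03050 × 20.0) = 1 − e^(−1.830) = 1 − 0.1604 ≈ 0.840

0.840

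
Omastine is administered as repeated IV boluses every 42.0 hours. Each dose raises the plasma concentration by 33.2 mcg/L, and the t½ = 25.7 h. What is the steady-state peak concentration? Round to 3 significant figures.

k = ln 2 / 25.7 = 0.02697 h⁻¹
Fraction remaining after one interval: e^(−kτ) = e^(−0.02697 × 42.0) = 0.3221
R = 1 / (1 − 0.3221) = 1.475
Css,max = 33.2 × 1.475 ≈ 49.0 mcg/L

49.0 mcg/L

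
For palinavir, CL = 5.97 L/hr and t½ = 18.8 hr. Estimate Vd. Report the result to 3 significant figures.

162 L

k = ln 2 / t½ = ln 2 / 18.8 = 0.03687 hr⁻¹
V = CL / k = 5.97 / 0.03687 ≈ 162 L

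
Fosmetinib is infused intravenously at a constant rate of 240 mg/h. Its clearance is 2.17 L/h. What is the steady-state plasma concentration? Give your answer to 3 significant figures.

111 mg/L

Css = infusion rate / CL = 240 / 2.17 ≈ 111 mg/L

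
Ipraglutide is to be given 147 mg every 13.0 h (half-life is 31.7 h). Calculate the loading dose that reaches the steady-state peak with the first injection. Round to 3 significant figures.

k = ln 2 / 31.7 = 0.02187 h⁻¹
Accumulation ratio R = 1 / (1 − e^(−kτ)) = 1 / (1 − e^(−0.02187×13.0)) = 1 / (1 − 0.7526) = 4.042
Loading dose = maintenance dose × R = 147 × 4.042 ≈ 594 mg

594 mg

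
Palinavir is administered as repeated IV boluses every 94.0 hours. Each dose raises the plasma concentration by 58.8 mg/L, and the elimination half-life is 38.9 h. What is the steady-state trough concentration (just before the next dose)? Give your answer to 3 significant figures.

k = ln 2 / 38.9 = 0.01782 h⁻¹
Fraction remaining after one interval: e^(−kτ) = e^(−0.01782 × 94.0) = 0.1873
R = 1 / (1 − 0.1873) = 1.230
Css,max = 58.8 × 1.230 = 72.35 mg/L
Css,min = Css,max × e^(−kτ) = 72.35 × 0.1873 ≈ 13.6 mg/L

13.6 mg/L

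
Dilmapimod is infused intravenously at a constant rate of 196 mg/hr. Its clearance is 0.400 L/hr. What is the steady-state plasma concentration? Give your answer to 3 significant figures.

490 mg/L

Css = infusion rate / CL = 196 / 0.400 ≈ 490 mg/L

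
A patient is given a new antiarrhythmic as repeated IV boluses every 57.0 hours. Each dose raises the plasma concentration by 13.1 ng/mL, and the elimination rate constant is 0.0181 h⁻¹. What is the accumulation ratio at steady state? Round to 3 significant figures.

1.55

Fraction remaining after one interval: e^(−kτ) = e^(−0.01810 × 57.0) = 0.3564
R = 1 / (1 − 0.3564) = 1 / 0.6436 ≈ 1.55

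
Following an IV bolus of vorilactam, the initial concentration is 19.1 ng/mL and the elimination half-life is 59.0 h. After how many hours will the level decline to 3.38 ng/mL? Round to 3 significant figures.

147 hours

k = ln 2 / 59.0 = 0.01175 h⁻¹
C(t) = C₀ e^(−kt)  ⇒  t = ln(C₀/C) / k
t = ln(19.1/3.38) / 0.01175 = 1.732 / 0.01175 ≈ 147 hours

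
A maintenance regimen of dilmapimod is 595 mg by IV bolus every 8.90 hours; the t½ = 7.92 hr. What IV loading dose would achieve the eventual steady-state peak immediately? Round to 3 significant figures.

k = ln 2 / 7.92 = 0.08752 hr⁻¹
Accumulation ratio R = 1 / (1 − e^(−kτ)) = 1 / (1 − e^(−0.08752×8.90)) = 1 / (1 − 0.4589) = 1.848
Loading dose = maintenance dose × R = 595 × 1.848 ≈ 1100 mg

1100 mg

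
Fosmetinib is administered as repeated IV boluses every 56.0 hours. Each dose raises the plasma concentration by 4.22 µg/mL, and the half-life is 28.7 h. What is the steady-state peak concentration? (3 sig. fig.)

k = ln 2 / 28.7 = 0.02415 h⁻¹
Fraction remaining after one interval: e^(−kτ) = e^(−0.02415 × 56.0) = 0.2586
R = 1 / (1 − 0.2586) = 1.349
Css,max = 4.22 × 1.349 ≈ 5.69 µg/mL

5.69 µg/mL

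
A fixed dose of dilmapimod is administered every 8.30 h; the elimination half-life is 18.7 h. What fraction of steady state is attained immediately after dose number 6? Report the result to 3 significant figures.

0.842

k = ln 2 / 18.7 = 0.03707 h⁻¹
f_n = 1 − e^(−nkτ) = 1 − e^(−6 × 0.03707 × 8.30) = 1 − e^(−1.846) = 1 − 0.1579 ≈ 0.842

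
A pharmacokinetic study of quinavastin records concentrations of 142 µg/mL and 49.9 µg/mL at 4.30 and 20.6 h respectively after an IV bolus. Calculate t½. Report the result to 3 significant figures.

k = ln(C₁/C₂) / (t₂ − t₁) = ln(142/49.9) / (20.6 − 4.30)
  = 1.046 / 16.30 = 0.06416 h⁻¹
t½ = ln 2 / k = ln 2 / 0.06416 ≈ 10.8 hours

10.8 hours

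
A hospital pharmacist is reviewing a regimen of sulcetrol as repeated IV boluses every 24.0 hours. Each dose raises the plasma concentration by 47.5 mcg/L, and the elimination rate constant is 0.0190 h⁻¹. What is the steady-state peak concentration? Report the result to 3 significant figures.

130 mcg/L

Fraction remaining after one interval: e^(−kτ) = e^(−0.01900 × 24.0) = 0.6338
R = 1 / (1 − 0.6338) = 2.731
Css,max = 47.5 × 2.731 ≈ 130 mcg/L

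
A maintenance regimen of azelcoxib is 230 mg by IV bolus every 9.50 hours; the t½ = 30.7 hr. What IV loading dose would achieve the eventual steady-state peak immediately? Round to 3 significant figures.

1190 mg

k = ln 2 / 30.7 = 0.02258 hr⁻¹
Accumulation ratio R = 1 / (1 − e^(−kτ)) = 1 / (1 − e^(−0.02258×9.50)) = 1 / (1 − 0.8070) = 5.180
Loading dose = maintenance dose × R = 230 × 5.180 ≈ 1190 mg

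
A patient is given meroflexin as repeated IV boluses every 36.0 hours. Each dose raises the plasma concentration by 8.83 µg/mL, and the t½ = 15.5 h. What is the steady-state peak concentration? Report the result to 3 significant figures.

11.0 µg/mL

k = ln 2 / 15.5 = 0.04472 h⁻¹
Fraction remaining after one interval: e^(−kτ) = e^(−0.04472 × 36.0) = 0.1999
R = 1 / (1 − 0.1999) = 1.250
Css,max = 8.83 × 1.250 ≈ 11.0 µg/mL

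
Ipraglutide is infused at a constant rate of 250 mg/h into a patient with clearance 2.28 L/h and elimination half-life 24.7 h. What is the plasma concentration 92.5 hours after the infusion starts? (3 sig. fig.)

Css = rate / CL = 250 / 2.28 = 109.6 mg/L
k = ln 2 / 24.7 = 0.02806 h⁻¹
C(t) = Css (1 − e^(−kt)) = 109.6 × (1 − e^(−2.596)) = 109.6 × 0.9254 ≈ 101 mg/L

101 mg/L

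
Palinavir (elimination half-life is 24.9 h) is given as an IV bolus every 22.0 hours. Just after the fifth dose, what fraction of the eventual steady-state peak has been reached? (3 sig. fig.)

0.953

k = ln 2 / 24.9 = 0.02784 h⁻¹
f_n = 1 − e^(−nkτ) = 1 − e^(−5 × 0.02784 × 22.0) = 1 − e^(−3.062) = 1 − 0.04679 ≈ 0.953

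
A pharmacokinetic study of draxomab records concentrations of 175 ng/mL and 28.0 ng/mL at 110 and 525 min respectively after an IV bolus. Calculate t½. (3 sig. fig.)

157 minutes

k = ln(C₁/C₂) / (t₂ − t₁) = ln(175/28.0) / (525 − 110)
  = 1.833 / 415.0 = 0.004416 min⁻¹
t½ = ln 2 / k = ln 2 / 0.004416 ≈ 157 minutes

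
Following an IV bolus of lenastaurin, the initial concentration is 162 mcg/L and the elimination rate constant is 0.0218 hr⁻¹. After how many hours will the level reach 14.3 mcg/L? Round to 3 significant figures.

111 hours

C(t) = C₀ e^(−kt)  ⇒  t = ln(C₀/C) / k
t = ln(162/14.3) / 0.02180 = 2.427 / 0.02180 ≈ 111 hours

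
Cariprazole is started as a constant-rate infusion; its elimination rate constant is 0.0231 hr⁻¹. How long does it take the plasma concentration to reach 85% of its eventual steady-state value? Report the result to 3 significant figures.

f = 1 − e^(−kt)  ⇒  t = −ln(1 − f) / k
t = −ln(1 − 0.85) / 0.02310 = 1.897 / 0.02310 ≈ 82.1 hours

82.1 hours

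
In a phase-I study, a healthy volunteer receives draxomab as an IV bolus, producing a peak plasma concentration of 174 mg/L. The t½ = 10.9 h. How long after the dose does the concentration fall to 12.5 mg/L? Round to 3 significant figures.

41.4 hours

k = ln 2 / 10.9 = 0.06359 h⁻¹
C(t) = C₀ e^(−kt)  ⇒  t = ln(C₀/C) / k
t = ln(174/12.5) / 0.06359 = 2.633 / 0.06359 ≈ 41.4 hours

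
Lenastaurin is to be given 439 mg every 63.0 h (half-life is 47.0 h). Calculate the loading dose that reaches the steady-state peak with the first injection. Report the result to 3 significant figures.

726 mg

k = ln 2 / 47.0 = 0.01475 h⁻¹
Accumulation ratio R = 1 / (1 − e^(−kτ)) = 1 / (1 − e^(−0.01475×63.0)) = 1 / (1 − 0.3949) = 1.653
Loading dose = maintenance dose × R = 439 × 1.653 ≈ 726 mg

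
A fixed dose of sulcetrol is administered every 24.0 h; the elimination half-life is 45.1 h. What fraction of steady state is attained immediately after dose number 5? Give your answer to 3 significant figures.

k = ln 2 / 45.1 = 0.01537 h⁻¹
f_n = 1 − e^(−nkτ) = 1 − e^(−5 × 0.01537 × 24.0) = 1 − e^(−1.844) = 1 − 0.1581 ≈ 0.842

0.842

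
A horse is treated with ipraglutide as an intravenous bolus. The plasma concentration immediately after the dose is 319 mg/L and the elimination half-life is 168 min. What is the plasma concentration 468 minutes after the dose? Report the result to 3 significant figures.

46.3 mg/L

k = ln 2 / 168 = 0.004126 min⁻¹
468 min is 2.786 half-lives, so C = 319 × (1/2)^2.786 = 319 × 0.1450 ≈ 46.3 mg/L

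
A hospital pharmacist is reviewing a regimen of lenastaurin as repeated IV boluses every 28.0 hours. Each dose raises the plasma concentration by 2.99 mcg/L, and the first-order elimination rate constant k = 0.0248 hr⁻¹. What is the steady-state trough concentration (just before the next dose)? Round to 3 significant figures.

Fraction remaining after one interval: e^(−kτ) = e^(−0.02480 × 28.0) = 0.4994
R = 1 / (1 − 0.4994) = 1.997
Css,max = 2.99 × 1.997 = 5.973 mcg/L
Css,min = Css,max × e^(−kτ) = 5.973 × 0.4994 ≈ 2.98 mcg/L

2.98 mcg/L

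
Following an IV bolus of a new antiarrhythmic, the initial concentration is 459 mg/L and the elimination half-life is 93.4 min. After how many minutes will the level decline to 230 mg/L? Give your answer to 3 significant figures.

93.1 minutes

k = ln 2 / 93.4 = 0.007421 min⁻¹
C(t) = C₀ e^(−kt)  ⇒  t = ln(C₀/C) / k
t = ln(459/230) / 0.007421 = 0.6910 / 0.007421 ≈ 93.1 minutes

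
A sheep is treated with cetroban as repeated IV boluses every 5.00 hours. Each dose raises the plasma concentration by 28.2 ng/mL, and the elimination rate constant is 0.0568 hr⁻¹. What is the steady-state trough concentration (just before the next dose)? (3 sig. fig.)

Fraction remaining after one interval: e^(−kτ) = e^(−0.05680 × 5.00) = 0.7528
R = 1 / (1 − 0.7528) = 4.045
Css,max = 28.2 × 4.045 = 114.1 ng/mL
Css,min = Css,max × e^(−kτ) = 114.1 × 0.7528 ≈ 85.9 ng/mL

85.9 ng/mL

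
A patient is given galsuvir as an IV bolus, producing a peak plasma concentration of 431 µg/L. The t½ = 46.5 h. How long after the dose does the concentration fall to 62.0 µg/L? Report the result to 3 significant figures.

k = ln 2 / 46.5 = 0.01491 h⁻¹
C(t) = C₀ e^(−kt)  ⇒  t = ln(C₀/C) / k
t = ln(431/62.0) / 0.01491 = 1.939 / 0.01491 ≈ 130 hours

130 hours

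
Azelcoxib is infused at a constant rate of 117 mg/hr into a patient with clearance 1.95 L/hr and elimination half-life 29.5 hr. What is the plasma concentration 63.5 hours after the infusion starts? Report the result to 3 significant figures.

46.5 µg/mL

Css = rate / CL = 117 / 1.95 = 60.00 µg/mL
k = ln 2 / 29.5 = 0.02350 hr⁻¹
C(t) = Css (1 − e^(−kt)) = 60.00 × (1 − e^(−1.492)) = 60.00 × 0.7751 ≈ 46.5 µg/mL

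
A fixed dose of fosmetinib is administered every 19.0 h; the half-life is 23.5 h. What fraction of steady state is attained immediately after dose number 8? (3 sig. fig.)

k = ln 2 / 23.5 = 0.02950 h⁻¹
f_n = 1 − e^(−nkτ) = 1 − e^(−8 × 0.02950 × 19.0) = 1 − e^(−4.483) = 1 − 0.01130 ≈ 0.989

0.989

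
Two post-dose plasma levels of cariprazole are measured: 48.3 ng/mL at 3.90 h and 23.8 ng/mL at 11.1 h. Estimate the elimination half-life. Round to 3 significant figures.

k = ln(C₁/C₂) / (t₂ − t₁) = ln(48.3/23.8) / (11.1 − 3.90)
  = 0.7077 / 7.200 = 0.09830 h⁻¹
t½ = ln 2 / k = ln 2 / 0.09830 ≈ 7.05 hours

7.05 hours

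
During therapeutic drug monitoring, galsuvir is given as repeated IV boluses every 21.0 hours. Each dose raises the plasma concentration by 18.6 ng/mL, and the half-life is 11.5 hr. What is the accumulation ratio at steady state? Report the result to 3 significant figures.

k = ln 2 / 11.5 = 0.06027 hr⁻¹
Fraction remaining after one interval: e^(−kτ) = e^(−0.06027 × 21.0) = 0.2820
R = 1 / (1 − 0.2820) = 1 / 0.7180 ≈ 1.39

1.39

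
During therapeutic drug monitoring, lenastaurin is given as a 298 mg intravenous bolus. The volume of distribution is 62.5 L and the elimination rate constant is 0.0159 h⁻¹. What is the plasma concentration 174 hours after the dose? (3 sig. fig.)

C₀ = dose / V = 298 / 62.5 = 4.768 µg/mL
C(t) = C₀ e^(−kt) = 4.768 × e^(−0.01590 × 174) = 4.768 × e^(−2.767) = 4.768 × 0.06288 ≈ 0.300 µg/mL

0.300 µg/mL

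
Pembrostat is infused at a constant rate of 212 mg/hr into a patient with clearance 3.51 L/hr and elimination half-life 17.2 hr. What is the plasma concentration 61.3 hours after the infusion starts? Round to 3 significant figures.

55.3 µg/mL

Css = rate / CL = 212 / 3.51 = 60.40 µg/mL
k = ln 2 / 17.2 = 0.04030 hr⁻¹
C(t) = Css (1 − e^(−kt)) = 60.40 × (1 − e^(−2.470)) = 60.40 × 0.9154 ≈ 55.3 µg/mL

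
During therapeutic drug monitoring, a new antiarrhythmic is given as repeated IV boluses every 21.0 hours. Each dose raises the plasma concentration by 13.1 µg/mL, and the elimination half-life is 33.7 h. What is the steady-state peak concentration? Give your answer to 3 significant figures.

k = ln 2 / 33.7 = 0.02057 h⁻¹
Fraction remaining after one interval: e^(−kτ) = e^(−0.02057 × 21.0) = 0.6493
R = 1 / (1 − 0.6493) = 2.851
Css,max = 13.1 × 2.851 ≈ 37.3 µg/mL

37.3 µg/mL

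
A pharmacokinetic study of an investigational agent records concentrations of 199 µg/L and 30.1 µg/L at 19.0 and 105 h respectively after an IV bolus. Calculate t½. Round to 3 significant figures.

k = ln(C₁/C₂) / (t₂ − t₁) = ln(199/30.1) / (105 − 19.0)
  = 1.889 / 86.00 = 0.02196 h⁻¹
t½ = ln 2 / k = ln 2 / 0.02196 ≈ 31.6 hours

31.6 hours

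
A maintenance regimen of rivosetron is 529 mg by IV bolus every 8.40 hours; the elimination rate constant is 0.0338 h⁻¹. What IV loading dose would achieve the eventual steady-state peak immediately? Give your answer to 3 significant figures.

2140 mg

Accumulation ratio R = 1 / (1 − e^(−kτ)) = 1 / (1 − e^(−0.03380×8.40)) = 1 / (1 − 0.7528) = 4.046
Loading dose = maintenance dose × R = 529 × 4.046 ≈ 2140 mg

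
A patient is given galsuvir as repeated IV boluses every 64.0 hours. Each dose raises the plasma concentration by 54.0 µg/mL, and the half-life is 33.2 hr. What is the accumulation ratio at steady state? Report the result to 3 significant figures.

k = ln 2 / 33.2 = 0.02088 hr⁻¹
Fraction remaining after one interval: e^(−kτ) = e^(−0.02088 × 64.0) = 0.2628
R = 1 / (1 − 0.2628) = 1 / 0.7372 ≈ 1.36

1.36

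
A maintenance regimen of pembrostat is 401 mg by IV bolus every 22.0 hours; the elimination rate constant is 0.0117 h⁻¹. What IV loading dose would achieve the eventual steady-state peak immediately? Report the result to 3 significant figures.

1770 mg

Accumulation ratio R = 1 / (1 − e^(−kτ)) = 1 / (1 − e^(−0.01170×22.0)) = 1 / (1 − 0.7731) = 4.406
Loading dose = maintenance dose × R = 401 × 4.406 ≈ 1770 mg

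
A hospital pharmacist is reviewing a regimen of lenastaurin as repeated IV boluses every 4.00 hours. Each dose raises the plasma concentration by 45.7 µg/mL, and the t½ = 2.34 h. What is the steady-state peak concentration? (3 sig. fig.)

65.8 µg/mL

k = ln 2 / 2.34 = 0.2962 h⁻¹
Fraction remaining after one interval: e^(−kτ) = e^(−0.2962 × 4.00) = 0.3058
R = 1 / (1 − 0.3058) = 1.440
Css,max = 45.7 × 1.440 ≈ 65.8 µg/mL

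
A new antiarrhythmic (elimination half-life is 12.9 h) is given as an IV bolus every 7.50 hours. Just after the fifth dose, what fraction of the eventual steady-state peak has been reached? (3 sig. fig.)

k = ln 2 / 12.9 = 0.05373 h⁻¹
f_n = 1 − e^(−nkτ) = 1 − e^(−5 × 0.05373 × 7.50) = 1 − e^(−2.015) = 1 − 0.1333 ≈ 0.867

0.867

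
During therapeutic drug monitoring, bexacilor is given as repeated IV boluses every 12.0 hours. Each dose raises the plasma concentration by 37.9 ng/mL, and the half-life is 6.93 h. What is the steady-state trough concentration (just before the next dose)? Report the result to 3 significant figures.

k = ln 2 / 6.93 = 0.1000 h⁻¹
Fraction remaining after one interval: e^(−kτ) = e^(−0.1000 × 12.0) = 0.3011
R = 1 / (1 − 0.3011) = 1.431
Css,max = 37.9 × 1.431 = 54.23 ng/mL
Css,min = Css,max × e^(−kτ) = 54.23 × 0.3011 ≈ 16.3 ng/mL

16.3 ng/mL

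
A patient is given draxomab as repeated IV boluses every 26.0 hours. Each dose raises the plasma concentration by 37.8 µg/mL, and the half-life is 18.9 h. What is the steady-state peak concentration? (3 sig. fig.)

61.5 µg/mL

k = ln 2 / 18.9 = 0.03667 h⁻¹
Fraction remaining after one interval: e^(−kτ) = e^(−0.03667 × 26.0) = 0.3854
R = 1 / (1 − 0.3854) = 1.627
Css,max = 37.8 × 1.627 ≈ 61.5 µg/mL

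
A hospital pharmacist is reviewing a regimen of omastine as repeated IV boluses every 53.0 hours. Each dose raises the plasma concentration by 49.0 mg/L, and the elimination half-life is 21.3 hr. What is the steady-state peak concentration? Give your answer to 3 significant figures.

59.6 mg/L

k = ln 2 / 21.3 = 0.03254 hr⁻¹
Fraction remaining after one interval: e^(−kτ) = e^(−0.03254 × 53.0) = 0.1782
R = 1 / (1 − 0.1782) = 1.217
Css,max = 49.0 × 1.217 ≈ 59.6 mg/L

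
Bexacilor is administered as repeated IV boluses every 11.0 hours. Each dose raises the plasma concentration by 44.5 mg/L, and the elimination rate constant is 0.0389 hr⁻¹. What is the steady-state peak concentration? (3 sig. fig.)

Fraction remaining after one interval: e^(−kτ) = e^(−0.03890 × 11.0) = 0.6519
R = 1 / (1 − 0.6519) = 2.873
Css,max = 44.5 × 2.873 ≈ 128 mg/L

128 mg/L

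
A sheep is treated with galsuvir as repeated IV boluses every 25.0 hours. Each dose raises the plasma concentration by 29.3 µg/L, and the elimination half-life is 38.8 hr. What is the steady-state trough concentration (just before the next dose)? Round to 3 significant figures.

52.0 µg/L

k = ln 2 / 38.8 = 0.01786 hr⁻¹
Fraction remaining after one interval: e^(−kτ) = e^(−0.01786 × 25.0) = 0.6398
R = 1 / (1 − 0.6398) = 2.776
Css,max = 29.3 × 2.776 = 81.34 µg/L
Css,min = Css,max × e^(−kτ) = 81.34 × 0.6398 ≈ 52.0 µg/L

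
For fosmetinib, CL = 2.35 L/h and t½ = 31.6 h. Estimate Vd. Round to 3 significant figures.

k = ln 2 / t½ = ln 2 / 31.6 = 0.02194 h⁻¹
V = CL / k = 2.35 / 0.02194 ≈ 107 L

107 L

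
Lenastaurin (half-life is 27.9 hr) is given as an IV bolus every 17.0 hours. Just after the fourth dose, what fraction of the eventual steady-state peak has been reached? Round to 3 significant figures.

k = ln 2 / 27.9 = 0.02484 hr⁻¹
f_n = 1 − e^(−nkτ) = 1 − e^(−4 × 0.02484 × 17.0) = 1 − e^(−1.689) = 1 − 0.1846 ≈ 0.815

0.815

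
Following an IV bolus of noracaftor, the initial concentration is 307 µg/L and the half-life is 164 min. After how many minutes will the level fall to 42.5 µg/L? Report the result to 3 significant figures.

k = ln 2 / 164 = 0.004227 min⁻¹
C(t) = C₀ e^(−kt)  ⇒  t = ln(C₀/C) / k
t = ln(307/42.5) / 0.004227 = 1.977 / 0.004227 ≈ 468 minutes

468 minutes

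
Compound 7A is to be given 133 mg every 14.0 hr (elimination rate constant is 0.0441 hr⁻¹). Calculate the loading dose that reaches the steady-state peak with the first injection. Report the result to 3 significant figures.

Accumulation ratio R = 1 / (1 − e^(−kτ)) = 1 / (1 − e^(−0.04410×14.0)) = 1 / (1 − 0.5393) = 2.171
Loading dose = maintenance dose × R = 133 × 2.171 ≈ 289 mg

289 mg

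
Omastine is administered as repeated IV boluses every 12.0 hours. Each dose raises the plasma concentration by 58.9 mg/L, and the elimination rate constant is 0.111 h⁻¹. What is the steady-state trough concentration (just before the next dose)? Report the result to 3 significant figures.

Fraction remaining after one interval: e^(−kτ) = e^(−0.1110 × 12.0) = 0.2639
R = 1 / (1 − 0.2639) = 1.359
Css,max = 58.9 × 1.359 = 80.02 mg/L
Css,min = Css,max × e^(−kτ) = 80.02 × 0.2639 ≈ 21.1 mg/L

21.1 mg/L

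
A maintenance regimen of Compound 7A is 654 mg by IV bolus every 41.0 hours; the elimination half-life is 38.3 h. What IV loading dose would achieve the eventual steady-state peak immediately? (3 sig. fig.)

k = ln 2 / 38.3 = 0.01810 h⁻¹
Accumulation ratio R = 1 / (1 − e^(−kτ)) = 1 / (1 − e^(−0.01810×41.0)) = 1 / (1 − 0.4762) = 1.909
Loading dose = maintenance dose × R = 654 × 1.909 ≈ 1250 mg

1250 mg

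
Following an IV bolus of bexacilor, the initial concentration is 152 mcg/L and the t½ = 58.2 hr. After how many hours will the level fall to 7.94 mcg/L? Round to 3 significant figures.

k = ln 2 / 58.2 = 0.01191 hr⁻¹
C(t) = C₀ e^(−kt)  ⇒  t = ln(C₀/C) / k
t = ln(152/7.94) / 0.01191 = 2.952 / 0.01191 ≈ 248 hours

248 hours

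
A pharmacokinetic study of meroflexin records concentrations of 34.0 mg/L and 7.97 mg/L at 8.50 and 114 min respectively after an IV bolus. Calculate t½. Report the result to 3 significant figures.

50.4 minutes

k = ln(C₁/C₂) / (t₂ − t₁) = ln(34.0/7.97) / (114 − 8.50)
  = 1.451 / 105.5 = 0.01375 min⁻¹
t½ = ln 2 / k = ln 2 / 0.01375 ≈ 50.4 minutes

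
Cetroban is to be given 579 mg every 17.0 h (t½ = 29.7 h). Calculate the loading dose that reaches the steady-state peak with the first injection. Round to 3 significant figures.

1770 mg

k = ln 2 / 29.7 = 0.02334 h⁻¹
Accumulation ratio R = 1 / (1 − e^(−kτ)) = 1 / (1 − e^(−0.02334×17.0)) = 1 / (1 − 0.6725) = 3.053
Loading dose = maintenance dose × R = 579 × 3.053 ≈ 1770 mg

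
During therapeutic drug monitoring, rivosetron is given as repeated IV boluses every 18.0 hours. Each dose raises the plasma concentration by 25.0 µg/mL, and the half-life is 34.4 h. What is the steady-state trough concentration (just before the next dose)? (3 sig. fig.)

57.2 µg/mL

k = ln 2 / 34.4 = 0.02015 h⁻¹
Fraction remaining after one interval: e^(−kτ) = e^(−0.02015 × 18.0) = 0.6958
R = 1 / (1 − 0.6958) = 3.287
Css,max = 25.0 × 3.287 = 82.18 µg/mL
Css,min = Css,max × e^(−kτ) = 82.18 × 0.6958 ≈ 57.2 µg/mL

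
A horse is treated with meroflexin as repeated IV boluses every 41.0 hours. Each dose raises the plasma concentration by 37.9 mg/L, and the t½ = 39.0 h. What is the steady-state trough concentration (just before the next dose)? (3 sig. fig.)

k = ln 2 / 39.0 = 0.01777 h⁻¹
Fraction remaining after one interval: e^(−kτ) = e^(−0.01777 × 41.0) = 0.4825
R = 1 / (1 − 0.4825) = 1.933
Css,max = 37.9 × 1.933 = 73.24 mg/L
Css,min = Css,max × e^(−kτ) = 73.24 × 0.4825 ≈ 35.3 mg/L

35.3 mg/L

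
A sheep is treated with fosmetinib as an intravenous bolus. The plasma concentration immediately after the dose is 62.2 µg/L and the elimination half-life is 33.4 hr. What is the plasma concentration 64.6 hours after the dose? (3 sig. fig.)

k = ln 2 / 33.4 = 0.02075 hr⁻¹
C(t) = C₀ e^(−kt) = 62.2 × e^(−0.02075 × 64.6) = 62.2 × e^(−1.341) = 62.2 × 0.2617 ≈ 16.3 µg/L

16.3 µg/L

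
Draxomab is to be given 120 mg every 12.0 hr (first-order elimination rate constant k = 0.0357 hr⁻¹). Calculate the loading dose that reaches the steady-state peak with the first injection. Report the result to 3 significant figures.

Accumulation ratio R = 1 / (1 − e^(−kτ)) = 1 / (1 − e^(−0.03570×12.0)) = 1 / (1 − 0.6516) = 2.870
Loading dose = maintenance dose × R = 120 × 2.870 ≈ 344 mg

344 mg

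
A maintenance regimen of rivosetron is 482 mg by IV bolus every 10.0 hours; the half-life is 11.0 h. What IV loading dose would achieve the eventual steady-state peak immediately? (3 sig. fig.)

1030 mg

k = ln 2 / 11.0 = 0.06301 h⁻¹
Accumulation ratio R = 1 / (1 − e^(−kτ)) = 1 / (1 − e^(−0.06301×10.0)) = 1 / (1 − 0.5325) = 2.139
Loading dose = maintenance dose × R = 482 × 2.139 ≈ 1030 mg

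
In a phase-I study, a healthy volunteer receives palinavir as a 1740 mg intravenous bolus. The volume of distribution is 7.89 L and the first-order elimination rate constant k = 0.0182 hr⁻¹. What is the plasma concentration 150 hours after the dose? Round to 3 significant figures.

C₀ = dose / V = 1740 / 7.89 = 220.5 mg/L
C(t) = C₀ e^(−kt) = 220.5 × e^(−0.01820 × 150) = 220.5 × e^(−2.730) = 220.5 × 0.06522 ≈ 14.4 mg/L

14.4 mg/L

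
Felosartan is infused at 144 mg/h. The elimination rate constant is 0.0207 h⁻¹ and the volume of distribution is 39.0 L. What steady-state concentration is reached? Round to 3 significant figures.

178 mg/L

CL = k · V = 0.0207 × 39.0 = 0.8073 L/h
Css = rate / CL = 144 / 0.8073 ≈ 178 mg/L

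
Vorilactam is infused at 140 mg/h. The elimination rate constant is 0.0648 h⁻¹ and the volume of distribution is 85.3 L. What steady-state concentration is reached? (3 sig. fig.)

25.3 mg/L

CL = k · V = 0.0648 × 85.3 = 5.527 L/h
Css = rate / CL = 140 / 5.527 ≈ 25.3 mg/L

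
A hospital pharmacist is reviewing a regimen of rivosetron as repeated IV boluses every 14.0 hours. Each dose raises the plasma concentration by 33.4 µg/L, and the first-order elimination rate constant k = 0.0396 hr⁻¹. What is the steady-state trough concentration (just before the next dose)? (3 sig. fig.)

45.1 µg/L

Fraction remaining after one interval: e^(−kτ) = e^(−0.03960 × 14.0) = 0.5744
R = 1 / (1 − 0.5744) = 2.350
Css,max = 33.4 × 2.350 = 78.48 µg/L
Css,min = Css,max × e^(−kτ) = 78.48 × 0.5744 ≈ 45.1 µg/L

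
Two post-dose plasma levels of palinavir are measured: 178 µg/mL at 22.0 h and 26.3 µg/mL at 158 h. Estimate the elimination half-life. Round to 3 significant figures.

49.3 hours

k = ln(C₁/C₂) / (t₂ − t₁) = ln(178/26.3) / (158 − 22.0)
  = 1.912 / 136.0 = 0.01406 h⁻¹
t½ = ln 2 / k = ln 2 / 0.01406 ≈ 49.3 hours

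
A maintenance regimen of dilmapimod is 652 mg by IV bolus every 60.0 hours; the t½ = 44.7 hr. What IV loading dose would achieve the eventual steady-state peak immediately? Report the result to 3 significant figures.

1080 mg

k = ln 2 / 44.7 = 0.01551 hr⁻¹
Accumulation ratio R = 1 / (1 − e^(−kτ)) = 1 / (1 − e^(−0.01551×60.0)) = 1 / (1 − 0.3944) = 1.651
Loading dose = maintenance dose × R = 652 × 1.651 ≈ 1080 mg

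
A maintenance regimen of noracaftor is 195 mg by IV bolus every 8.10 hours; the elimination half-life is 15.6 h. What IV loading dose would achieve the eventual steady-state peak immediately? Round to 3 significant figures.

645 mg

k = ln 2 / 15.6 = 0.04443 h⁻¹
Accumulation ratio R = 1 / (1 − e^(−kτ)) = 1 / (1 − e^(−0.04443×8.10)) = 1 / (1 − 0.6977) = 3.308
Loading dose = maintenance dose × R = 195 × 3.308 ≈ 645 mg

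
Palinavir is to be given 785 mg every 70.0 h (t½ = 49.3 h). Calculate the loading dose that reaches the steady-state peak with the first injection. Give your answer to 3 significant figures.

1250 mg

k = ln 2 / 49.3 = 0.01406 h⁻¹
Accumulation ratio R = 1 / (1 − e^(−kτ)) = 1 / (1 − e^(−0.01406×70.0)) = 1 / (1 − 0.3737) = 1.597
Loading dose = maintenance dose × R = 785 × 1.597 ≈ 1250 mg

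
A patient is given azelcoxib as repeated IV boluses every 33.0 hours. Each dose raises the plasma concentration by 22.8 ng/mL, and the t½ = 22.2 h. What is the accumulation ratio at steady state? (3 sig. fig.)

1.55

k = ln 2 / 22.2 = 0.03122 h⁻¹
Fraction remaining after one interval: e^(−kτ) = e^(−0.03122 × 33.0) = 0.3569
R = 1 / (1 − 0.3569) = 1 / 0.6431 ≈ 1.55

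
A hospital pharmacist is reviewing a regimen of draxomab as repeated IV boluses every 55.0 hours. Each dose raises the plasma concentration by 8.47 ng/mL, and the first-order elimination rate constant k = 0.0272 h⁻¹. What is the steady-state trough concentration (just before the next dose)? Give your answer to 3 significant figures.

Fraction remaining after one interval: e^(−kτ) = e^(−0.02720 × 55.0) = 0.2240
R = 1 / (1 − 0.2240) = 1.289
Css,max = 8.47 × 1.289 = 10.92 ng/mL
Css,min = Css,max × e^(−kτ) = 10.92 × 0.2240 ≈ 2.45 ng/mL

2.45 ng/mL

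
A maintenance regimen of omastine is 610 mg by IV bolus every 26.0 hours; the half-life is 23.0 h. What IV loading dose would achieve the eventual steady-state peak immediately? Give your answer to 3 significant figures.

k = ln 2 / 23.0 = 0.03014 h⁻¹
Accumulation ratio R = 1 / (1 − e^(−kτ)) = 1 / (1 − e^(−0.03014×26.0)) = 1 / (1 − 0.4568) = 1.841
Loading dose = maintenance dose × R = 610 × 1.841 ≈ 1120 mg

1120 mg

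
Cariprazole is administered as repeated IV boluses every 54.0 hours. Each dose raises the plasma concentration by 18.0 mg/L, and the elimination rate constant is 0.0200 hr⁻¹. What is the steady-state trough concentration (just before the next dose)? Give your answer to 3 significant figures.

Fraction remaining after one interval: e^(−kτ) = e^(−0.02000 × 54.0) = 0.3396
R = 1 / (1 − 0.3396) = 1.514
Css,max = 18.0 × 1.514 = 27.26 mg/L
Css,min = Css,max × e^(−kτ) = 27.26 × 0.3396 ≈ 9.26 mg/L

9.26 mg/L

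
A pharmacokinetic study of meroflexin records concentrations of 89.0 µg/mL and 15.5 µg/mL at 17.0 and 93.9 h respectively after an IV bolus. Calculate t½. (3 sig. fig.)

k = ln(C₁/C₂) / (t₂ − t₁) = ln(89.0/15.5) / (93.9 − 17.0)
  = 1.748 / 76.90 = 0.02273 h⁻¹
t½ = ln 2 / k = ln 2 / 0.02273 ≈ 30.5 hours

30.5 hours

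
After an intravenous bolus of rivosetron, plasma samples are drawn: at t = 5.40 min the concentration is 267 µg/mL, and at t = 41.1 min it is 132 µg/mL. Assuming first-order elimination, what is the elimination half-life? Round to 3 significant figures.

k = ln(C₁/C₂) / (t₂ − t₁) = ln(267/132) / (41.1 − 5.40)
  = 0.7044 / 35.70 = 0.01973 min⁻¹
t½ = ln 2 / k = ln 2 / 0.01973 ≈ 35.1 minutes

35.1 minutes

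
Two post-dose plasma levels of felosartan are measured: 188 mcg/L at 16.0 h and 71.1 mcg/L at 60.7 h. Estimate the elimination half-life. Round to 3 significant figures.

k = ln(C₁/C₂) / (t₂ − t₁) = ln(188/71.1) / (60.7 − 16.0)
  = 0.9724 / 44.70 = 0.02175 h⁻¹
t½ = ln 2 / k = ln 2 / 0.02175 ≈ 31.9 hours

31.9 hours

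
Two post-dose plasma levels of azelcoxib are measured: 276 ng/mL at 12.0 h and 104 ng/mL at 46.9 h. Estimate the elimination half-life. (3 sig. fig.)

k = ln(C₁/C₂) / (t₂ − t₁) = ln(276/104) / (46.9 − 12.0)
  = 0.9760 / 34.90 = 0.02797 h⁻¹
t½ = ln 2 / k = ln 2 / 0.02797 ≈ 24.8 hours

24.8 hours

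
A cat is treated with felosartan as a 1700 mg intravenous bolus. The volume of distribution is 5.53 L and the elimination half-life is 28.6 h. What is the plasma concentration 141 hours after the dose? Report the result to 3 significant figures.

10.1 µg/mL

C₀ = dose / V = 1700 / 5.53 = 307.4 µg/mL
k = ln 2 / 28.6 = 0.02424 h⁻¹
C(t) = C₀ e^(−kt) = 307.4 × e^(−0.02424 × 141) = 307.4 × e^(−3.417) = 307.4 × 0.03280 ≈ 10.1 µg/mL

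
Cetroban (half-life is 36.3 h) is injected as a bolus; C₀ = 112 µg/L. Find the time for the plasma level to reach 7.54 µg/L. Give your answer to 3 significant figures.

k = ln 2 / 36.3 = 0.01909 h⁻¹
C(t) = C₀ e^(−kt)  ⇒  t = ln(C₀/C) / k
t = ln(112/7.54) / 0.01909 = 2.698 / 0.01909 ≈ 141 hours

141 hours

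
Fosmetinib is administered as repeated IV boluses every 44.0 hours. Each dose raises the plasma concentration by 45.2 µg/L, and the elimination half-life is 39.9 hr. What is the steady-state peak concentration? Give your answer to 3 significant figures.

84.6 µg/L

k = ln 2 / 39.9 = 0.01737 hr⁻¹
Fraction remaining after one interval: e^(−kτ) = e^(−0.01737 × 44.0) = 0.4656
R = 1 / (1 − 0.4656) = 1.871
Css,max = 45.2 × 1.871 ≈ 84.6 µg/L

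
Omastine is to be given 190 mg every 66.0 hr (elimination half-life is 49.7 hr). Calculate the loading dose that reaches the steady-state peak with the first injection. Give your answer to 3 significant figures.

k = ln 2 / 49.7 = 0.01395 hr⁻¹
Accumulation ratio R = 1 / (1 − e^(−kτ)) = 1 / (1 − e^(−0.01395×66.0)) = 1 / (1 − 0.3983) = 1.662
Loading dose = maintenance dose × R = 190 × 1.662 ≈ 316 mg

316 mg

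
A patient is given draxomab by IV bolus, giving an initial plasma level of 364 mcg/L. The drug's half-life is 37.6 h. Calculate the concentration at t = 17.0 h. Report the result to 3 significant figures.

k = ln 2 / 37.6 = 0.01843 h⁻¹
17.0 h is 0.4521 half-lives, so C = 364 × (1/2)^0.4521 = 364 × 0.7310 ≈ 266 mcg/L

266 mcg/L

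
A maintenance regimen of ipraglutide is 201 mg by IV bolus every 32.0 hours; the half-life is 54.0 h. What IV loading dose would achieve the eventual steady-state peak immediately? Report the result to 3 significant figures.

597 mg

k = ln 2 / 54.0 = 0.01284 h⁻¹
Accumulation ratio R = 1 / (1 − e^(−kτ)) = 1 / (1 − e^(−0.01284×32.0)) = 1 / (1 − 0.6632) = 2.969
Loading dose = maintenance dose × R = 201 × 2.969 ≈ 597 mg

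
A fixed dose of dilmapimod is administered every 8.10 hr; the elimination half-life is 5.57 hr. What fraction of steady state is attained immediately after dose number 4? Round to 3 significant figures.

k = ln 2 / 5.57 = 0.1244 hr⁻¹
f_n = 1 − e^(−nkτ) = 1 − e^(−4 × 0.1244 × 8.10) = 1 − e^(−4.032) = 1 − 0.01774 ≈ 0.982

0.982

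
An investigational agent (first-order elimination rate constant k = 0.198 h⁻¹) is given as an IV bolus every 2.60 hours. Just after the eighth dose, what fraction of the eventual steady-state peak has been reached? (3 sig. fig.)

0.984

f_n = 1 − e^(−nkτ) = 1 − e^(−8 × 0.1980 × 2.60) = 1 − e^(−4.118) = 1 − 0.01627 ≈ 0.984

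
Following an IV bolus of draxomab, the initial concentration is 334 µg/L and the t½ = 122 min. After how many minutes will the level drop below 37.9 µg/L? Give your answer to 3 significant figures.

k = ln 2 / 122 = 0.005682 min⁻¹
C(t) = C₀ e^(−kt)  ⇒  t = ln(C₀/C) / k
t = ln(334/37.9) / 0.005682 = 2.176 / 0.005682 ≈ 383 minutes

383 minutes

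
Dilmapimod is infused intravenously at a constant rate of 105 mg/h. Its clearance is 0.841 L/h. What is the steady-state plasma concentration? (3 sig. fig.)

Css = infusion rate / CL = 105 / 0.841 ≈ 125 mg/L

125 mg/L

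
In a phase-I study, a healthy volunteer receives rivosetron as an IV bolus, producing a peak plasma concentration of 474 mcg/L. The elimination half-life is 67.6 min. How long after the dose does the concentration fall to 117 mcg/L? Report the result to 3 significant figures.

k = ln 2 / 67.6 = 0.01025 min⁻¹
C(t) = C₀ e^(−kt)  ⇒  t = ln(C₀/C) / k
t = ln(474/117) / 0.01025 = 1.399 / 0.01025 ≈ 136 minutes

136 minutes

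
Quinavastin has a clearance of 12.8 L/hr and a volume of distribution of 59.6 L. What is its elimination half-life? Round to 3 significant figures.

k = CL / V = 12.8 / 59.6 = 0.2148 hr⁻¹
t½ = ln 2 / k = ln 2 / 0.2148 ≈ 3.23 hours

3.23 hours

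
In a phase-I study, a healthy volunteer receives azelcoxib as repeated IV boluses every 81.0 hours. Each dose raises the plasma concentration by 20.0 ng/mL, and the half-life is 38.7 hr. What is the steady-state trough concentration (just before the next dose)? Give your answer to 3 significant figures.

6.12 ng/mL

k = ln 2 / 38.7 = 0.01791 hr⁻¹
Fraction remaining after one interval: e^(−kτ) = e^(−0.01791 × 81.0) = 0.2344
R = 1 / (1 − 0.2344) = 1.306
Css,max = 20.0 × 1.306 = 26.12 ng/mL
Css,min = Css,max × e^(−kτ) = 26.12 × 0.2344 ≈ 6.12 ng/mL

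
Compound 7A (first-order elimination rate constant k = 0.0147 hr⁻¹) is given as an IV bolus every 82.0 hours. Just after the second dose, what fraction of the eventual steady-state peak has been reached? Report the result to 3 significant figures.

f_n = 1 − e^(−nkτ) = 1 − e^(−2 × 0.01470 × 82.0) = 1 − e^(−2.411) = 1 − 0.08974 ≈ 0.910

0.910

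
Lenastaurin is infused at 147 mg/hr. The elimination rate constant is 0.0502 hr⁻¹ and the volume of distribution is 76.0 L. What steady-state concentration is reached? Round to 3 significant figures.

38.5 µg/mL

CL = k · V = 0.0502 × 76.0 = 3.815 L/hr
Css = rate / CL = 147 / 3.815 ≈ 38.5 µg/mL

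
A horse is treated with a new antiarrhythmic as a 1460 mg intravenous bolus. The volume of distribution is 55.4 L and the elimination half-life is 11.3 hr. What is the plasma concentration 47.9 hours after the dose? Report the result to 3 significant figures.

1.40 µg/mL

C₀ = dose / V = 1460 / 55.4 = 26.35 µg/mL
k = ln 2 / 11.3 = 0.06134 hr⁻¹
C(t) = C₀ e^(−kt) = 26.35 × e^(−0.06134 × 47.9) = 26.35 × e^(−2.938) = 26.35 × 0.05296 ≈ 1.40 µg/mL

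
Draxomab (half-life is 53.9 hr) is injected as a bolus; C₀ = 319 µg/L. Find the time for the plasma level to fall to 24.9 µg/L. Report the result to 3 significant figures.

198 hours

k = ln 2 / 53.9 = 0.01286 hr⁻¹
C(t) = C₀ e^(−kt)  ⇒  t = ln(C₀/C) / k
t = ln(319/24.9) / 0.01286 = 2.550 / 0.01286 ≈ 198 hours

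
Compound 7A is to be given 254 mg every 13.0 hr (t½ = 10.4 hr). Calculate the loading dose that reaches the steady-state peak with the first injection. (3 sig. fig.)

438 mg

k = ln 2 / 10.4 = 0.06665 hr⁻¹
Accumulation ratio R = 1 / (1 − e^(−kτ)) = 1 / (1 − e^(−0.06665×13.0)) = 1 / (1 − 0.4204) = 1.725
Loading dose = maintenance dose × R = 254 × 1.725 ≈ 438 mg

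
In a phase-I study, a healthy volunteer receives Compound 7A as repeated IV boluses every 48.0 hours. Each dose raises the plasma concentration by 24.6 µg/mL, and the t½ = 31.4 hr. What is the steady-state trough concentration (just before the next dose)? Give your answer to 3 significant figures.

k = ln 2 / 31.4 = 0.02207 hr⁻¹
Fraction remaining after one interval: e^(−kτ) = e^(−0.02207 × 48.0) = 0.3466
R = 1 / (1 − 0.3466) = 1.530
Css,max = 24.6 × 1.530 = 37.65 µg/mL
Css,min = Css,max × e^(−kτ) = 37.65 × 0.3466 ≈ 13.0 µg/mL

13.0 µg/mL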